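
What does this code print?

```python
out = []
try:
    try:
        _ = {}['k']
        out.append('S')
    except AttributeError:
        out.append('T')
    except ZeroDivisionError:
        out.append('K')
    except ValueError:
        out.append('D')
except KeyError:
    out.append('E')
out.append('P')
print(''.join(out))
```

Execution trace: 'E' (outer except KeyError) → 'P' (after the try/except). Output: EP

Answer: EP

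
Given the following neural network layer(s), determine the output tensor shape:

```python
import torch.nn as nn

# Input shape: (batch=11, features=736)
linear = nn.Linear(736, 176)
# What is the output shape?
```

Input: (11, 736) -> Output: (11, 176)

Answer: (11, 176)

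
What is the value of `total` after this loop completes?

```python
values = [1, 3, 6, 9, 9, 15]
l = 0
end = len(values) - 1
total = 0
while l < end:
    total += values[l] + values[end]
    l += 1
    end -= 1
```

Sum of pairs from ends
`total` takes the values: 0 → 16 → 28 → 43

Answer: 43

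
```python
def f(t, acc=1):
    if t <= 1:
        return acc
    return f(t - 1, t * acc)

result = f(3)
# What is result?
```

Accumulator trace (n, acc): (3, 1) -> (2, 3) -> (1, 6) -> return 6

Answer: 6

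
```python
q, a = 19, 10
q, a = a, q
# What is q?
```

Trace:
`q, a = 19, 10` → q = 19; a = 10
`q, a = a, q` → q = 10; a = 19
So q = 10

Answer: 10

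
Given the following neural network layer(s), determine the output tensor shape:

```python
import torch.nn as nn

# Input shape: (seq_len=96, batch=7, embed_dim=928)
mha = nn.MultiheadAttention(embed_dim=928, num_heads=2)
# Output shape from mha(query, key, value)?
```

Input: (96, 7, 928) -> Output: (96, 7, 928)

Answer: (96, 7, 928)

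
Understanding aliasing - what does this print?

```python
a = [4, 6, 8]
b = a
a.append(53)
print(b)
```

Key concept: basic list aliasing.
Step by step:
`a = [4, 6, 8]` → a = [4, 6, 8]
`b = a` → b = [4, 6, 8] (same object as a)
`a.append(53)` → a = [4, 6, 8, 53] (same object as b); b = [4, 6, 8, 53] (same object as a)
`print(b)` → prints [4, 6, 8, 53]

Answer: [4, 6, 8, 53]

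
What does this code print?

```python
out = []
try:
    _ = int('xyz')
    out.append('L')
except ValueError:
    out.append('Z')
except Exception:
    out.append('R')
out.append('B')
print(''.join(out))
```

Execution trace: 'Z' (except ValueError) → 'B' (after the try/except). Output: ZB

Answer: ZB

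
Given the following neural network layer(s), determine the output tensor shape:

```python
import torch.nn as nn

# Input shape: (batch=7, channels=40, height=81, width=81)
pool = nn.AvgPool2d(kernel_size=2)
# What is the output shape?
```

Input: (7, 40, 81, 81) -> Output: (7, 40, 40, 40)

Answer: (7, 40, 40, 40)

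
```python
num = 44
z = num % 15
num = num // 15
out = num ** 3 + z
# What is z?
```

Trace:
`num = 44` → num = 44
`z = num % 15` → z = 14
`num = num // 15` → num = 2
`out = num ** 3 + z` → out = 22
So z = 14

Answer: 14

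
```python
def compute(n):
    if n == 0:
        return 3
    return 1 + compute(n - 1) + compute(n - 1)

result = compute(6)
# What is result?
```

compute(n) = 1 + 2·compute(n-1), compute(0)=3. Closed form: (3+1)·2^6 - 1 = 255.

Answer: 255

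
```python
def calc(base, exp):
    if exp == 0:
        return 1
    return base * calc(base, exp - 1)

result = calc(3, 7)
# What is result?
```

calc(3, 7) = 3 * 3 * 3 * 3 * 3 * 3 * 3 = 2187

Answer: 2187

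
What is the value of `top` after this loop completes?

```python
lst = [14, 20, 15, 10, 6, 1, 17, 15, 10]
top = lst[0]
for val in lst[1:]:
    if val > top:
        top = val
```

Maximum of [14, 20, 15, 10, 6, 1, 17, 15, 10]
`top` takes the values: 14 → 20

Answer: 20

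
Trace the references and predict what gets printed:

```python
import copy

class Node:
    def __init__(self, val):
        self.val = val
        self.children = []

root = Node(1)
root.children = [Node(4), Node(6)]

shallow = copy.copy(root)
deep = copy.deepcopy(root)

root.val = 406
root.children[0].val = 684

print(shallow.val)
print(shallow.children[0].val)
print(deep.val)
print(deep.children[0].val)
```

Key concept: deep copy with custom objects.
Step by step:
`root = Node(1)` → root = Node(val=1, children=[])
`root.children = [Node(4), Node(6)]` → root = Node(val=1, children=[Node(val=4, children=[]), Node(val=6, children=[])])
`shallow = copy.copy(root)` → shallow = Node(val=1, children=[Node(val=4, children=[]), Node(val=6, children=[])])
`deep = copy.deepcopy(root)` → deep = Node(val=1, children=[Node(val=4, children=[]), Node(val=6, children=[])])
`root.val = 406` → root = Node(val=406, children=[Node(val=4, children=[]), Node(val=6, children=[])])
`root.children[0].val = 684` → root = Node(val=406, children=[Node(val=684, children=[]), Node(val=6, children=[])]); shallow = Node(val=1, children=[Node(val=684, children=[]), Node(val=6, children=[])])
`print(shallow.val)` → prints 1
`print(shallow.children[0].val)` → prints 684
`print(deep.val)` → prints 1
`print(deep.children[0].val)` → prints 4

Answer:
1
684
1
4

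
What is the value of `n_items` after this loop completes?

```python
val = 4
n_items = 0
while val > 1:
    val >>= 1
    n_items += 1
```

Count right shifts until 1
`n_items` takes the values: 0 → 1 → 2

Answer: 2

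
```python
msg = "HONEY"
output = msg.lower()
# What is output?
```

Trace:
`msg = "HONEY"` → msg = 'HONEY'
`output = msg.lower()` → output = 'honey'
So output = 'honey'

Answer: 'honey'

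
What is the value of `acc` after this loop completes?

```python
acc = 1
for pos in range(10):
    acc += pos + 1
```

Start at 1, add 1 to 10 = 56
`acc` takes the values: 1 → 2 → 4 → 7 → 11 → 16 → 22 → 29 → 37 → 46 → 56

Answer: 56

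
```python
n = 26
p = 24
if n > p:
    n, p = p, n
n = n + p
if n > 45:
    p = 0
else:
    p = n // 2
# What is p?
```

Trace:
`n = 26` → n = 26
`p = 24` → p = 24
`if n > p: ...` → n > p is True → n = 24; p = 26
`n = n + p` → n = 50
`if n > 45: ...` → n > 45 is True → p = 0
So p = 0

Answer: 0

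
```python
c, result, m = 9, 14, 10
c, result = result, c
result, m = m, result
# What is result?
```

Trace:
`c, result, m = 9, 14, 10` → c = 9; result = 14; m = 10
`c, result = result, c` → c = 14; result = 9
`result, m = m, result` → result = 10; m = 9
So result = 10

Answer: 10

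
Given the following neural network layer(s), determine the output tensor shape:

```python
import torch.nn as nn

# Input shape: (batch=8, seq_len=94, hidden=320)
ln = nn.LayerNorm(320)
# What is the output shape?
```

Input: (8, 94, 320) -> Output: (8, 94, 320)

Answer: (8, 94, 320)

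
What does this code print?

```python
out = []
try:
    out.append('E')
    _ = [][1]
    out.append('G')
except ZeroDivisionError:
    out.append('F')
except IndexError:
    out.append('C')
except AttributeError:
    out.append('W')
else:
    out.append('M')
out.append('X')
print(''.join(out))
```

Execution trace: 'E' (try body) → 'C' (except IndexError) → 'X' (after the try/except). Output: ECX

Answer: ECX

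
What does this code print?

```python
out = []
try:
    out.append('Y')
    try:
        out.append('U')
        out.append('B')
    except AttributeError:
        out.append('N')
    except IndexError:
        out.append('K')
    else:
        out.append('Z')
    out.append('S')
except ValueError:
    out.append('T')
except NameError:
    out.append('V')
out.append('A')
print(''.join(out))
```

Execution trace: 'Y' (try body) → 'U' (inner try body) → 'B' (inner try body, no exception) → 'Z' (inner else) → 'S' (try body, no exception) → 'A' (after the try/except). Output: YUBZSA

Answer: YUBZSA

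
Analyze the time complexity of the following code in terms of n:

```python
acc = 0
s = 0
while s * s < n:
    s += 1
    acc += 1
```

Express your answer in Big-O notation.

Each loop level contributes: √n. Multiplying the contributions gives O(√n).

Answer: O(√n)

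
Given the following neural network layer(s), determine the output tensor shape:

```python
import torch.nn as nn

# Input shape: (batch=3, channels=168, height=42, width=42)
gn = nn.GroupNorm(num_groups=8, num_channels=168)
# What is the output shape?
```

Input: (3, 168, 42, 42) -> Output: (3, 168, 42, 42)

Answer: (3, 168, 42, 42)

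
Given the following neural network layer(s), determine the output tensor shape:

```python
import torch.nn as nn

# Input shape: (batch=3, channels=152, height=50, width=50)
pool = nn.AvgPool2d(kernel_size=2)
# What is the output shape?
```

Input: (3, 152, 50, 50) -> Output: (3, 152, 25, 25)

Answer: (3, 152, 25, 25)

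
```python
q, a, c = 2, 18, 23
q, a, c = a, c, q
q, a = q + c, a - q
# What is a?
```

Trace:
`q, a, c = 2, 18, 23` → q = 2; a = 18; c = 23
`q, a, c = a, c, q` → q = 18; a = 23; c = 2
`q, a = q + c, a - q` → q = 20; a = 5
So a = 5

Answer: 5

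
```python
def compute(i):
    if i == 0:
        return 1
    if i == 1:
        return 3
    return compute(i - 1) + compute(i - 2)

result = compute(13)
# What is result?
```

Build up from base cases: compute(0)=1, compute(1)=3, compute(2)=4, compute(3)=7, compute(4)=11, compute(5)=18, compute(6)=29, ..., compute(13)=843

Answer: 843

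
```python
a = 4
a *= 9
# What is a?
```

Trace:
`a = 4` → a = 4
`a *= 9` → a = 36
So a = 36

Answer: 36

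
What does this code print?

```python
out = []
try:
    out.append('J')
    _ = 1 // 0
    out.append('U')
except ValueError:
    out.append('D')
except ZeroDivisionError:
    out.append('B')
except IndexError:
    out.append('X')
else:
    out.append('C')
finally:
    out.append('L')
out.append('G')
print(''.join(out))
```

Execution trace: 'J' (try body) → 'B' (except ZeroDivisionError) → 'L' (finally) → 'G' (after the try/except). Output: JBLG

Answer: JBLG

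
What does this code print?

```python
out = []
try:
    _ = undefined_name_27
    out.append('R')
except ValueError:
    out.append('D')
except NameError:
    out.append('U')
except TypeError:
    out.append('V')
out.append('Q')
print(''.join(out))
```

Execution trace: 'U' (except NameError) → 'Q' (after the try/except). Output: UQ

Answer: UQ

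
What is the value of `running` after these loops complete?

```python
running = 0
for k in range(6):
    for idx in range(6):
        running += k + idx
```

Sum of all k+idx for k,idx in 6x6
`running` takes the values: 0 → 1 → 3 → 6 → 10 → 15 → 16 → 18 → 21 → 25 → 30 → 36 → 38 → 41 → 45 → 50 → 56 → 63 → 66 → 70 → 75 → 81 → 88 → 96 → 100 → 105 → 111 → 118 → 126 → 135 → 140 → 146 → 153 → 161 → 170 → 180

Answer: 180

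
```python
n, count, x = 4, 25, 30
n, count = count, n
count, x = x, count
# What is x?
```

Trace:
`n, count, x = 4, 25, 30` → n = 4; count = 25; x = 30
`n, count = count, n` → n = 25; count = 4
`count, x = x, count` → count = 30; x = 4
So x = 4

Answer: 4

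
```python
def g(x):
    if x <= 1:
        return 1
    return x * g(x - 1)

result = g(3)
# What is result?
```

g(3) = 3 * 2 * 1 = 6

Answer: 6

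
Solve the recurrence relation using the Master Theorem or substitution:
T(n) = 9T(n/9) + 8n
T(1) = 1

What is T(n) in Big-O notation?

By Master Theorem: a=9, b=9, f(n)=8n. Since log_9(9) = 1 and f(n) = Θ(n^1), Case 2 applies. T(n) = O(n log n).

Answer: O(n log n)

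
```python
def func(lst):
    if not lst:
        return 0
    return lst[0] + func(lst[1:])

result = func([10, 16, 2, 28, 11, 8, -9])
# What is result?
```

10 + 16 + 2 + 28 + 11 + 8 + (-9) + 0 = 66

Answer: 66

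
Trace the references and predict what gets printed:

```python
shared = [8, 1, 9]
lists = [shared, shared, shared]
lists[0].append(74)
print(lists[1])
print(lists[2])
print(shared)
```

Key concept: list of same reference.
Step by step:
`shared = [8, 1, 9]` → shared = [8, 1, 9]
`lists = [shared, shared, shared]` → lists = [[8, 1, 9], [8, 1, 9], [8, 1, 9]]
`lists[0].append(74)` → shared = [8, 1, 9, 74]; lists = [[8, 1, 9, 74], [8, 1, 9, 74], [8, 1, 9, 74]]
`print(lists[1])` → prints [8, 1, 9, 74]
`print(lists[2])` → prints [8, 1, 9, 74]
`print(shared)` → prints [8, 1, 9, 74]

Answer:
[8, 1, 9, 74]
[8, 1, 9, 74]
[8, 1, 9, 74]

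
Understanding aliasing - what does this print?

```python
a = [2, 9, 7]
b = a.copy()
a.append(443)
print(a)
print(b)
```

Key concept: list.copy() creates independent copy.
Step by step:
`a = [2, 9, 7]` → a = [2, 9, 7]
`b = a.copy()` → b = [2, 9, 7]
`a.append(443)` → a = [2, 9, 7, 443]
`print(a)` → prints [2, 9, 7, 443]
`print(b)` → prints [2, 9, 7]

Answer:
[2, 9, 7, 443]
[2, 9, 7]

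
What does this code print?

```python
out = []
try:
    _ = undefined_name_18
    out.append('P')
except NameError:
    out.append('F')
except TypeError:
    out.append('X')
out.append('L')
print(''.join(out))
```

Execution trace: 'F' (except NameError) → 'L' (after the try/except). Output: FL

Answer: FL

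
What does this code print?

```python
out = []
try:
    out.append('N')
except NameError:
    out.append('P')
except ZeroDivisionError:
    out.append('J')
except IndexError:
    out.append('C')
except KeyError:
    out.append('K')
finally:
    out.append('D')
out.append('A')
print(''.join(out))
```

Execution trace: 'N' (try body, no exception) → 'D' (finally) → 'A' (after the try/except). Output: NDA

Answer: NDA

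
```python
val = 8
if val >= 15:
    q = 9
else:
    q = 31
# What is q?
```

Trace:
`val = 8` → val = 8
`if val >= 15: ...` → val >= 15 is False, take else branch → q = 31
So q = 31

Answer: 31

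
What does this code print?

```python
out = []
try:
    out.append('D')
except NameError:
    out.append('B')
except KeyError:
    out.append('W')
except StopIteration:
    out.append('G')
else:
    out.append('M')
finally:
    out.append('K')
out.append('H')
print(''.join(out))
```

Execution trace: 'D' (try body, no exception) → 'M' (else) → 'K' (finally) → 'H' (after the try/except). Output: DMKH

Answer: DMKH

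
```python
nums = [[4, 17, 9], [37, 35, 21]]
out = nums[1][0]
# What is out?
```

Trace:
`nums = [[4, 17, 9], [37, 35, 21]]` → nums = [[4, 17, 9], [37, 35, 21]]
`out = nums[1][0]` → out = 37
So out = 37

Answer: 37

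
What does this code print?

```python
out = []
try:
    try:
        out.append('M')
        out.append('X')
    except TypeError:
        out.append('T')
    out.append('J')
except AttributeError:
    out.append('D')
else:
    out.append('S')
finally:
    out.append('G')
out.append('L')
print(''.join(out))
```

Execution trace: 'M' (inner try body) → 'X' (inner try body, no exception) → 'J' (try body, no exception) → 'S' (else) → 'G' (finally) → 'L' (after the try/except). Output: MXJSGL

Answer: MXJSGL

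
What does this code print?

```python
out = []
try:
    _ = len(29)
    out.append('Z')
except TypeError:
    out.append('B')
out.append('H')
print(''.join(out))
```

Execution trace: 'B' (except TypeError) → 'H' (after the try/except). Output: BH

Answer: BH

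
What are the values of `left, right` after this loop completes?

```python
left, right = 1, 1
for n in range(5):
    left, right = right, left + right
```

Fibonacci: after 5 iterations
`left, right` takes the values: (1, 1) → (1, 2) → (2, 3) → (3, 5) → (5, 8) → (8, 13)

Answer: 8, 13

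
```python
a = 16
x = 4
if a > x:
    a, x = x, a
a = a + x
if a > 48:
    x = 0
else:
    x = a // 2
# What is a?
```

Trace:
`a = 16` → a = 16
`x = 4` → x = 4
`if a > x: ...` → a > x is True → a = 4; x = 16
`a = a + x` → a = 20
`if a > 48: ...` → a > 48 is False, take else branch → x = 10
So a = 20

Answer: 20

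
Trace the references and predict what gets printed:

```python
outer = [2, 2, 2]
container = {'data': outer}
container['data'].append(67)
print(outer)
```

Key concept: dict holds reference to list.
Step by step:
`outer = [2, 2, 2]` → outer = [2, 2, 2]
`container = {'data': outer}` → container = {'data': [2, 2, 2]}
`container['data'].append(67)` → outer = [2, 2, 2, 67]; container = {'data': [2, 2, 2, 67]}
`print(outer)` → prints [2, 2, 2, 67]

Answer: [2, 2, 2, 67]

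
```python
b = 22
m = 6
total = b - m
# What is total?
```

Trace:
`b = 22` → b = 22
`m = 6` → m = 6
`total = b - m` → total = 16
So total = 16

Answer: 16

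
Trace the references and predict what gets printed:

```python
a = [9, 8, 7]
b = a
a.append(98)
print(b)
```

Key concept: basic list aliasing.
Step by step:
`a = [9, 8, 7]` → a = [9, 8, 7]
`b = a` → b = [9, 8, 7] (same object as a)
`a.append(98)` → a = [9, 8, 7, 98] (same object as b); b = [9, 8, 7, 98] (same object as a)
`print(b)` → prints [9, 8, 7, 98]

Answer: [9, 8, 7, 98]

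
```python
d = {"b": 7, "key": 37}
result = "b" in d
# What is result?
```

Trace:
`d = {"b": 7, "key": 37}` → d = {'b': 7, 'key': 37}
`result = "b" in d` → result = True
So result = True

Answer: True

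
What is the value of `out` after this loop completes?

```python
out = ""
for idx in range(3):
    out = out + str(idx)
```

Concatenate digits 0 to 2
`out` takes the values: "" → "0" → "01" → "012"

Answer: "012"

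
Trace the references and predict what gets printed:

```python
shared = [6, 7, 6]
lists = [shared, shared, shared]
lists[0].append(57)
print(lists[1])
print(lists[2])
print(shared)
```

Key concept: list of same reference.
Step by step:
`shared = [6, 7, 6]` → shared = [6, 7, 6]
`lists = [shared, shared, shared]` → lists = [[6, 7, 6], [6, 7, 6], [6, 7, 6]]
`lists[0].append(57)` → shared = [6, 7, 6, 57]; lists = [[6, 7, 6, 57], [6, 7, 6, 57], [6, 7, 6, 57]]
`print(lists[1])` → prints [6, 7, 6, 57]
`print(lists[2])` → prints [6, 7, 6, 57]
`print(shared)` → prints [6, 7, 6, 57]

Answer:
[6, 7, 6, 57]
[6, 7, 6, 57]
[6, 7, 6, 57]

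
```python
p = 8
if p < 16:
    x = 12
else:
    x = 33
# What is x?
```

Trace:
`p = 8` → p = 8
`if p < 16: ...` → p < 16 is True → x = 12
So x = 12

Answer: 12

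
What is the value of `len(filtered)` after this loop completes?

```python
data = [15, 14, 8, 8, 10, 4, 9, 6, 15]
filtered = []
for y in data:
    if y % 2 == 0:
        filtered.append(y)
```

Count even numbers in [15, 14, 8, 8, 10, 4, 9, 6, 15]
`filtered` takes the values: [] → [14] → [14, 8] → [14, 8, 8] → [14, 8, 8, 10] → [14, 8, 8, 10, 4] → [14, 8, 8, 10, 4, 6]
So `len(filtered)` = 6

Answer: 6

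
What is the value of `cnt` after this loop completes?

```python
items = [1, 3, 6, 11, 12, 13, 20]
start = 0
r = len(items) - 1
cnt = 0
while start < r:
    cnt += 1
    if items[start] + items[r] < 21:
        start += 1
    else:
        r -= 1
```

Steps to find pair summing to 21
`cnt` takes the values: 0 → 1 → 2 → 3 → 4 → 5 → 6

Answer: 6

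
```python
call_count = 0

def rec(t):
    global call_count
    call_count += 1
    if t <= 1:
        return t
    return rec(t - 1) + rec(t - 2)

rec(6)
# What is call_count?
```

Calls(t) = 1 + Calls(t-1) + Calls(t-2); Calls(0)=Calls(1)=1. For t=6 this gives 25.

Answer: 25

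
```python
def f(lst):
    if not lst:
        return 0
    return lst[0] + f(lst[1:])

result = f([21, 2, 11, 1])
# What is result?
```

21 + 2 + 11 + 1 + 0 = 35

Answer: 35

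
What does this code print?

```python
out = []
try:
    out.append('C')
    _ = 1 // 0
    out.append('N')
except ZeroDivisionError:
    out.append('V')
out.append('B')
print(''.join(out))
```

Execution trace: 'C' (try body) → 'V' (except ZeroDivisionError) → 'B' (after the try/except). Output: CVB

Answer: CVB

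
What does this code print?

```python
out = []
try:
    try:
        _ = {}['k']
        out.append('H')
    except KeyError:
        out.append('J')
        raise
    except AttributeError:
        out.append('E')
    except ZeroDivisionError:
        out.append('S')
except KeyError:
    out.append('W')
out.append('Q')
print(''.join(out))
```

Execution trace: 'J' (inner except KeyError) → 'W' (outer except KeyError) → 'Q' (after the try/except). Output: JWQ

Answer: JWQ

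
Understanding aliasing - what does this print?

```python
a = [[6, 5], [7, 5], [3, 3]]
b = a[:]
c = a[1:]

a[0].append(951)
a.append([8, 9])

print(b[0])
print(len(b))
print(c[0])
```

Key concept: slice with nested mutation.
Step by step:
`a = [[6, 5], [7, 5], [3, 3]]` → a = [[6, 5], [7, 5], [3, 3]]
`b = a[:]` → b = [[6, 5], [7, 5], [3, 3]]
`c = a[1:]` → c = [[7, 5], [3, 3]]
`a[0].append(951)` → a = [[6, 5, 951], [7, 5], [3, 3]]; b = [[6, 5, 951], [7, 5], [3, 3]]
`a.append([8, 9])` → a = [[6, 5, 951], [7, 5], [3, 3], [8, 9]]
`print(b[0])` → prints [6, 5, 951]
`print(len(b))` → prints 3
`print(c[0])` → prints [7, 5]

Answer:
[6, 5, 951]
3
[7, 5]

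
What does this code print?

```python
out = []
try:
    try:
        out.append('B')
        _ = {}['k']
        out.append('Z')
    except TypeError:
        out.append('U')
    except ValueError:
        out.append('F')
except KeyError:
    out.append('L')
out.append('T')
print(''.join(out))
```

Execution trace: 'B' (try body) → 'L' (outer except KeyError) → 'T' (after the try/except). Output: BLT

Answer: BLT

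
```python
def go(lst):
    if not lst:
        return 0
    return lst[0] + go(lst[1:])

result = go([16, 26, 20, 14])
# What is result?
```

16 + 26 + 20 + 14 + 0 = 76

Answer: 76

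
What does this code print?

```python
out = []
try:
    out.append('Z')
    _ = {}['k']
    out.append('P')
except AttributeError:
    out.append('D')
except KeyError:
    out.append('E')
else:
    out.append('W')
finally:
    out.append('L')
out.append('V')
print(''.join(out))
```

Execution trace: 'Z' (try body) → 'E' (except KeyError) → 'L' (finally) → 'V' (after the try/except). Output: ZELV

Answer: ZELV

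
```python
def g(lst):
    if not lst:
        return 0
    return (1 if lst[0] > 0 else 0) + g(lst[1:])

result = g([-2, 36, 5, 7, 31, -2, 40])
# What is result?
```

Count of positive elements in [-2, 36, 5, 7, 31, -2, 40] = 5

Answer: 5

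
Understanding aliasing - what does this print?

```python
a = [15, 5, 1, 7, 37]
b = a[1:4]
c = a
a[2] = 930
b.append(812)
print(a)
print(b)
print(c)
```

Key concept: slice vs alias.
Step by step:
`a = [15, 5, 1, 7, 37]` → a = [15, 5, 1, 7, 37]
`b = a[1:4]` → b = [5, 1, 7]
`c = a` → c = [15, 5, 1, 7, 37] (same object as a)
`a[2] = 930` → a = [15, 5, 930, 7, 37] (same object as c); c = [15, 5, 930, 7, 37] (same object as a)
`b.append(812)` → b = [5, 1, 7, 812]
`print(a)` → prints [15, 5, 930, 7, 37]
`print(b)` → prints [5, 1, 7, 812]
`print(c)` → prints [15, 5, 930, 7, 37]

Answer:
[15, 5, 930, 7, 37]
[5, 1, 7, 812]
[15, 5, 930, 7, 37]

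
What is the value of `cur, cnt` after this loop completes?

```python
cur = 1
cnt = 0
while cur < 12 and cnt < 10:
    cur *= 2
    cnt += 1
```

Double until >= 12 or 10 iterations
`cur, cnt` takes the values: (1, 0) → (2, 0) → (2, 1) → (4, 1) → (4, 2) → (8, 2) → (8, 3) → (16, 3) → (16, 4)

Answer: 16, 4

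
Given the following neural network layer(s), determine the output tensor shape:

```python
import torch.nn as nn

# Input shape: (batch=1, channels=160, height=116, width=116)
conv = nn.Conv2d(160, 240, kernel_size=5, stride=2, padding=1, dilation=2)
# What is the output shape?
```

Input: (1, 160, 116, 116) -> Output: (1, 240, 55, 55)

Answer: (1, 240, 55, 55)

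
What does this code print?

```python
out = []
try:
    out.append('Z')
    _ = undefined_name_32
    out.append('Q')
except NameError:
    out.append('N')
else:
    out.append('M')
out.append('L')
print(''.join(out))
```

Execution trace: 'Z' (try body) → 'N' (except NameError) → 'L' (after the try/except). Output: ZNL

Answer: ZNL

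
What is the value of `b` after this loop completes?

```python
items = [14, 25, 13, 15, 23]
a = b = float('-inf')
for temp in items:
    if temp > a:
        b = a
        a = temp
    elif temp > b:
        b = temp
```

Second largest (with repeats) in [14, 25, 13, 15, 23]
`b` takes the values: -inf → 14 → 15 → 23

Answer: 23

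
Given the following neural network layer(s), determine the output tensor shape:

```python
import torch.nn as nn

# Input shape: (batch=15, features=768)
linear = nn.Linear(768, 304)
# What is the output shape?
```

Input: (15, 768) -> Output: (15, 304)

Answer: (15, 304)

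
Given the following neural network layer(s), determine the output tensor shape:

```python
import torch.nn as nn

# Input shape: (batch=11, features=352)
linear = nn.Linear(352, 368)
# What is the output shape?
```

Input: (11, 352) -> Output: (11, 368)

Answer: (11, 368)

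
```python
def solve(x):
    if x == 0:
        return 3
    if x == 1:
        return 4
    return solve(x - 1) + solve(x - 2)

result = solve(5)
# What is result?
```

Build up from base cases: solve(0)=3, solve(1)=4, solve(2)=7, solve(3)=11, solve(4)=18, solve(5)=29

Answer: 29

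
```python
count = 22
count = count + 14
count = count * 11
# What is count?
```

Trace:
`count = 22` → count = 22
`count = count + 14` → count = 36
`count = count * 11` → count = 396
So count = 396

Answer: 396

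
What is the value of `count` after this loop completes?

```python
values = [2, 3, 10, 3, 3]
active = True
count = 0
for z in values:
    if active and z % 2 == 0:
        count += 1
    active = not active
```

Count even values at even positions
`count` takes the values: 0 → 1 → 2

Answer: 2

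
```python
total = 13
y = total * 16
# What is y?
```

Trace:
`total = 13` → total = 13
`y = total * 16` → y = 208
So y = 208

Answer: 208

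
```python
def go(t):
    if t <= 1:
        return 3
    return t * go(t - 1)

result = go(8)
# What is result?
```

go(8) = 8 * 7 * 6 * 5 * 4 * 3 * 2 * 3 = 120960

Answer: 120960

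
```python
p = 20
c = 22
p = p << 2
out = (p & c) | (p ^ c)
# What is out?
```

Trace:
`p = 20` → p = 20
`c = 22` → c = 22
`p = p << 2` → p = 80
`out = (p & c) | (p ^ c)` → out = 86
So out = 86

Answer: 86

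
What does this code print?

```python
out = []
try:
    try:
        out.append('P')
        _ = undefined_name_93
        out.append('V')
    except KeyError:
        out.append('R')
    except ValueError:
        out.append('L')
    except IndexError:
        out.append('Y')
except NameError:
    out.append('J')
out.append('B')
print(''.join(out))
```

Execution trace: 'P' (inner try body) → 'J' (outer except NameError) → 'B' (after the try/except). Output: PJB

Answer: PJB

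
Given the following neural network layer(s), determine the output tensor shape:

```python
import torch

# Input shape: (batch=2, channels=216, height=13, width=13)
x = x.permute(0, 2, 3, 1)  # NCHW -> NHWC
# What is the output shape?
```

Input: (2, 216, 13, 13) -> Output: (2, 13, 13, 216)

Answer: (2, 13, 13, 216)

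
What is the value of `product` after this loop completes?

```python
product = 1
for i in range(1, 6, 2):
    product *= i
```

Product of 1, 3, 5, ... up to 5
`product` takes the values: 1 → 3 → 15

Answer: 15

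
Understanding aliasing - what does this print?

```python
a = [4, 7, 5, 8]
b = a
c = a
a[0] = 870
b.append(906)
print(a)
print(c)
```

Key concept: multiple aliases.
Step by step:
`a = [4, 7, 5, 8]` → a = [4, 7, 5, 8]
`b = a` → b = [4, 7, 5, 8] (same object as a)
`c = a` → c = [4, 7, 5, 8] (same object as a, b)
`a[0] = 870` → a = [870, 7, 5, 8] (same object as b, c); b = [870, 7, 5, 8] (same object as a, c); c = [870, 7, 5, 8] (same object as a, b)
`b.append(906)` → a = [870, 7, 5, 8, 906] (same object as b, c); b = [870, 7, 5, 8, 906] (same object as a, c); c = [870, 7, 5, 8, 906] (same object as a, b)
`print(a)` → prints [870, 7, 5, 8, 906]
`print(c)` → prints [870, 7, 5, 8, 906]

Answer:
[870, 7, 5, 8, 906]
[870, 7, 5, 8, 906]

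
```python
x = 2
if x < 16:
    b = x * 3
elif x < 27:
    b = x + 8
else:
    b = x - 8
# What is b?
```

Trace:
`x = 2` → x = 2
`if x < 16: ...` → x < 16 is True → b = 6
So b = 6

Answer: 6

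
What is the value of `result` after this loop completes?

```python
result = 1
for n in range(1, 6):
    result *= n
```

5! = 120
`result` takes the values: 1 → 2 → 6 → 24 → 120

Answer: 120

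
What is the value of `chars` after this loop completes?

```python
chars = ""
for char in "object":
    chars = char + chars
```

Reverse 'object'
`chars` takes the values: "" → "o" → "bo" → "jbo" → "ejbo" → "cejbo" → "tcejbo"

Answer: "tcejbo"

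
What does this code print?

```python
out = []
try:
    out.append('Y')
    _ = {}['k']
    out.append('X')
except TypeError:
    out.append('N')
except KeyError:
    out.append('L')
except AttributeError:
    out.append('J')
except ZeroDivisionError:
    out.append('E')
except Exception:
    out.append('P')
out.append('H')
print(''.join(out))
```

Execution trace: 'Y' (try body) → 'L' (except KeyError) → 'H' (after the try/except). Output: YLH

Answer: YLH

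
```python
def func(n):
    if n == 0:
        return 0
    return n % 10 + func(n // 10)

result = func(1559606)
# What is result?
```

Sum of digits of 1559606: 6 + 0 + 6 + 9 + 5 + 5 + 1 = 32

Answer: 32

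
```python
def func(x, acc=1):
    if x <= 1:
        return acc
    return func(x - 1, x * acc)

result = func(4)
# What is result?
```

Accumulator trace (n, acc): (4, 1) -> (3, 4) -> (2, 12) -> (1, 24) -> return 24

Answer: 24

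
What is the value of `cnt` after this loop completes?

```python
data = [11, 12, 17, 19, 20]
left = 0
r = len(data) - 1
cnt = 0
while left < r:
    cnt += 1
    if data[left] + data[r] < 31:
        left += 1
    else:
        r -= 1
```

Steps to find pair summing to 31
`cnt` takes the values: 0 → 1 → 2 → 3 → 4

Answer: 4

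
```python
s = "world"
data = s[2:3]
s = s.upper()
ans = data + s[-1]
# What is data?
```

Trace:
`s = "world"` → s = 'world'
`data = s[2:3]` → data = 'r'
`s = s.upper()` → s = 'WORLD'
`ans = data + s[-1]` → ans = 'rD'
So data = 'r'

Answer: 'r'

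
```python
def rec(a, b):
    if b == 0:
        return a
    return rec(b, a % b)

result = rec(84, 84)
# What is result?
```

rec(84, 84) -> rec(84, 0) -> 84

Answer: 84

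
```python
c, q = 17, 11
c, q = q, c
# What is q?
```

Trace:
`c, q = 17, 11` → c = 17; q = 11
`c, q = q, c` → c = 11; q = 17
So q = 17

Answer: 17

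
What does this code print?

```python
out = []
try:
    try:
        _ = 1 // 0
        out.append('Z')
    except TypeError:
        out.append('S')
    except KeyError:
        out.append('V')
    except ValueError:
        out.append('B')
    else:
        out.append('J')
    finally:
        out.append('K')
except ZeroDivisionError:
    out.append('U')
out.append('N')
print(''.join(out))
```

Execution trace: 'K' (finally) → 'U' (outer except ZeroDivisionError) → 'N' (after the try/except). Output: KUN

Answer: KUN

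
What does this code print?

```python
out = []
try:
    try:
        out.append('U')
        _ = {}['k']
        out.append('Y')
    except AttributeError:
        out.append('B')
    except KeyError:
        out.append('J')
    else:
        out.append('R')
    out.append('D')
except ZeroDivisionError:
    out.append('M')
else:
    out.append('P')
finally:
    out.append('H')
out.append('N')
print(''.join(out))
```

Execution trace: 'U' (inner try body) → 'J' (inner except KeyError) → 'D' (try body, no exception) → 'P' (else) → 'H' (finally) → 'N' (after the try/except). Output: UJDPHN

Answer: UJDPHN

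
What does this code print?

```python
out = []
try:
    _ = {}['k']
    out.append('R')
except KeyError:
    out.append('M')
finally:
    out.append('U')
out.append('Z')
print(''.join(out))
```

Execution trace: 'M' (except KeyError) → 'U' (finally) → 'Z' (after the try/except). Output: MUZ

Answer: MUZ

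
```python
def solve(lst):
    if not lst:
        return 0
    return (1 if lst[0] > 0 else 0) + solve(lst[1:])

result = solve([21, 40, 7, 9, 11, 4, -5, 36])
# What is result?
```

Count of positive elements in [21, 40, 7, 9, 11, 4, -5, 36] = 7

Answer: 7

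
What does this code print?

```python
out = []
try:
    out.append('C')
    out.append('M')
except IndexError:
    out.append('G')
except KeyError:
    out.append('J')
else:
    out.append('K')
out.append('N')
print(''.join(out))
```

Execution trace: 'C' (try body) → 'M' (try body, no exception) → 'K' (else) → 'N' (after the try/except). Output: CMKN

Answer: CMKN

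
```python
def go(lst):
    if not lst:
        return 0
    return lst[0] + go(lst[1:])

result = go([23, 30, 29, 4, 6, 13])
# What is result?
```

23 + 30 + 29 + 4 + 6 + 13 + 0 = 105

Answer: 105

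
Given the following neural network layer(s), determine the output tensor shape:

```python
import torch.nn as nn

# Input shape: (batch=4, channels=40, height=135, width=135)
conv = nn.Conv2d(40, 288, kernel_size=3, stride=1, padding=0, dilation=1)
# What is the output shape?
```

Input: (4, 40, 135, 135) -> Output: (4, 288, 133, 133)

Answer: (4, 288, 133, 133)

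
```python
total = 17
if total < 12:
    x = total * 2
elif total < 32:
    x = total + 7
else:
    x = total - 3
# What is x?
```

Trace:
`total = 17` → total = 17
`if total < 12: ...` → total < 12 is False, total < 32 is True → x = 24
So x = 24

Answer: 24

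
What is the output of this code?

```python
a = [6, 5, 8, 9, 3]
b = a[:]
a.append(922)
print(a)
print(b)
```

Key concept: slice [:] creates copy.
Step by step:
`a = [6, 5, 8, 9, 3]` → a = [6, 5, 8, 9, 3]
`b = a[:]` → b = [6, 5, 8, 9, 3]
`a.append(922)` → a = [6, 5, 8, 9, 3, 922]
`print(a)` → prints [6, 5, 8, 9, 3, 922]
`print(b)` → prints [6, 5, 8, 9, 3]

Answer:
[6, 5, 8, 9, 3, 922]
[6, 5, 8, 9, 3]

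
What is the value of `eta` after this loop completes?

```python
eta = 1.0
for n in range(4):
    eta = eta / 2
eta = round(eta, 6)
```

Halving LR 4 times: 1 / 2^4
`eta` takes the values: 1.0 → 0.5 → 0.25 → 0.125 → 0.0625

Answer: 0.0625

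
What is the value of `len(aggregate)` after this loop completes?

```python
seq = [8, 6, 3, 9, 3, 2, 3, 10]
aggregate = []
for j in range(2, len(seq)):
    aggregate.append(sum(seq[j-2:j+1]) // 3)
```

Number of 3-element averages
`aggregate` takes the values: [] → [5] → [5, 6] → [5, 6, 5] → [5, 6, 5, 4] → [5, 6, 5, 4, 2] → [5, 6, 5, 4, 2, 5]
So `len(aggregate)` = 6

Answer: 6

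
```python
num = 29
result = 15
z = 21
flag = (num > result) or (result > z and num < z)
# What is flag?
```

Trace:
`num = 29` → num = 29
`result = 15` → result = 15
`z = 21` → z = 21
`flag = (num > result) or (result > z and num < z)` → flag = True
So flag = True

Answer: True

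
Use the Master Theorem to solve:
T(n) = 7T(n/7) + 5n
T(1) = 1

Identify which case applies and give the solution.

a=7, b=7, f(n)=5n. log_7(7) = 1. Since c=1 = 1, Case 2 applies: T(n) = Θ(n^log_b(a) · log n) = O(n log n).

Answer: O(n log n) - Case 2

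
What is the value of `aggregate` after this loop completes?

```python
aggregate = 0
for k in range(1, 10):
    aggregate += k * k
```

Sum of squares 1² to 9² = 285
`aggregate` takes the values: 0 → 1 → 5 → 14 → 30 → 55 → 91 → 140 → 204 → 285

Answer: 285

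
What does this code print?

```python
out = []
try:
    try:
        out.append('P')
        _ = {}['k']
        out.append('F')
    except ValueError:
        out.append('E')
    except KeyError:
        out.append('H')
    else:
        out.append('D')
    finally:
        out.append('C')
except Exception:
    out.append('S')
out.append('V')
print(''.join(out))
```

Execution trace: 'P' (inner try body) → 'H' (inner except KeyError) → 'C' (inner finally) → 'V' (after the try/except). Output: PHCV

Answer: PHCV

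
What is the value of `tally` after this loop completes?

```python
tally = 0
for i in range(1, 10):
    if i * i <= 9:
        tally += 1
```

Count numbers where i² ≤ 9
`tally` takes the values: 0 → 1 → 2 → 3

Answer: 3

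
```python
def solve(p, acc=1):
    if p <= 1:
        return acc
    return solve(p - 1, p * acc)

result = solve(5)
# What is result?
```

Accumulator trace (n, acc): (5, 1) -> (4, 5) -> (3, 20) -> (2, 60) -> (1, 120) -> return 120

Answer: 120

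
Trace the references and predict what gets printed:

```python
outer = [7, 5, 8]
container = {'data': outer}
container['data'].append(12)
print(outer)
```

Key concept: dict holds reference to list.
Step by step:
`outer = [7, 5, 8]` → outer = [7, 5, 8]
`container = {'data': outer}` → container = {'data': [7, 5, 8]}
`container['data'].append(12)` → outer = [7, 5, 8, 12]; container = {'data': [7, 5, 8, 12]}
`print(outer)` → prints [7, 5, 8, 12]

Answer: [7, 5, 8, 12]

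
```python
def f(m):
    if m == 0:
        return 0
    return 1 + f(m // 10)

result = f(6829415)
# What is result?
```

Count of digits of 6829415: 7

Answer: 7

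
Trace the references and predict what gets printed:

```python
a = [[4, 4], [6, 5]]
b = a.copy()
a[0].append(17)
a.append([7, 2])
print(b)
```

Key concept: shallow copy with nested lists.
Step by step:
`a = [[4, 4], [6, 5]]` → a = [[4, 4], [6, 5]]
`b = a.copy()` → b = [[4, 4], [6, 5]]
`a[0].append(17)` → a = [[4, 4, 17], [6, 5]]; b = [[4, 4, 17], [6, 5]]
`a.append([7, 2])` → a = [[4, 4, 17], [6, 5], [7, 2]]
`print(b)` → prints [[4, 4, 17], [6, 5]]

Answer: [[4, 4, 17], [6, 5]]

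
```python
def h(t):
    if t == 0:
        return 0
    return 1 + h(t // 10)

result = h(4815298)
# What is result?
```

Count of digits of 4815298: 7

Answer: 7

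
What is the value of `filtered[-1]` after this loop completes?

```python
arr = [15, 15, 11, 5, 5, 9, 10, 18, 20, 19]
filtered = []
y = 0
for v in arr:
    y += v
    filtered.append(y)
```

Cumulative sum ends at 127
`filtered` takes the values: [] → [15] → [15, 30] → [15, 30, 41] → [15, 30, 41, 46] → [15, 30, 41, 46, 51] → [15, 30, 41, 46, 51, 60] → [15, 30, 41, 46, 51, 60, 70] → [15, 30, 41, 46, 51, 60, 70, 88] → [15, 30, 41, 46, 51, 60, 70, 88, 108] → [15, 30, 41, 46, 51, 60, 70, 88, 108, 127]
So `filtered[-1]` = 127

Answer: 127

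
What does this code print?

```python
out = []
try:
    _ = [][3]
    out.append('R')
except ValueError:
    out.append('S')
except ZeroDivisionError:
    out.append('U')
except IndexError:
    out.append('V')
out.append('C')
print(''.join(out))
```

Execution trace: 'V' (except IndexError) → 'C' (after the try/except). Output: VC

Answer: VC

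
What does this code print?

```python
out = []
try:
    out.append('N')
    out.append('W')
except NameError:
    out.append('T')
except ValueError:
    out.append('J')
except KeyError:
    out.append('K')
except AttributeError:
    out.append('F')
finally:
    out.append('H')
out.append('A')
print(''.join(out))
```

Execution trace: 'N' (try body) → 'W' (try body, no exception) → 'H' (finally) → 'A' (after the try/except). Output: NWHA

Answer: NWHA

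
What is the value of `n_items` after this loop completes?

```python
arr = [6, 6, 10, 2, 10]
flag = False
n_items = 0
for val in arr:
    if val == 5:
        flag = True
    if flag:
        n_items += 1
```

Count elements after first 5 in [6, 6, 10, 2, 10]
`n_items` takes the values: 0

Answer: 0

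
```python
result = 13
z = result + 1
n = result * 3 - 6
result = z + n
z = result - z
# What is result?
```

Trace:
`result = 13` → result = 13
`z = result + 1` → z = 14
`n = result * 3 - 6` → n = 33
`result = z + n` → result = 47
`z = result - z` → z = 33
So result = 47

Answer: 47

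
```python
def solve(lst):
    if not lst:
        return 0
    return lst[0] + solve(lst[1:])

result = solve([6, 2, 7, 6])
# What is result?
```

6 + 2 + 7 + 6 + 0 = 21

Answer: 21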